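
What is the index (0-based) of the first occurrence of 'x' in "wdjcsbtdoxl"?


Input string: 'wdjcsbtdoxl'
Target: 'x'
Scanning left to right: s[0]='w', s[1]='d', s[2]='j', s[3]='c', s[4]='s', s[5]='b', s[6]='t', s[7]='d', s[8]='o', s[9]='x'
First match at index: 9


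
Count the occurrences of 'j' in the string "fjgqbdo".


Input string: 'fjgqbdo'
Target character: 'j'
Scan each position: s[1]='j'
Matches found at indices: 1
Total: 1


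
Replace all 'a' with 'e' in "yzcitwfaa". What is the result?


Input string: 'yzcitwfaa'
Operation: replace 'a' with 'e'
Positions of 'a': 7, 8
After replacement: yzcitwfee


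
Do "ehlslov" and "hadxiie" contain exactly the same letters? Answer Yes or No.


String 1: 'ehlslov' -> sorted: 'ehllosv'
String 2: 'hadxiie' -> sorted: 'adehiix'
Compare sorted forms: 'ehllosv' != 'adehiix'
Anagram: No


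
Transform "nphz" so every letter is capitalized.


Input string: 'nphz'
Operation: convert each letter to uppercase
Mapping: 'n'->'N', 'p'->'P', 'h'->'H', 'z'->'Z'
Result: NPHZ


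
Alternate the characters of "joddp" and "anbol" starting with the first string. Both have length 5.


String 1: 'joddp'
String 2: 'anbol'
Operation: alternate characters
Pairs: 'j'+'a', 'o'+'n', 'd'+'b', 'd'+'o', 'p'+'l'
Result: jaondbdopl


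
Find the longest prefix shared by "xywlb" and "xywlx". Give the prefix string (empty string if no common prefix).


String 1: 'xywlb'
String 2: 'xywlx'
Compare position by position:
pos 0: 'x' vs 'x' match
pos 1: 'y' vs 'y' match
pos 2: 'w' vs 'w' match
pos 3: 'l' vs 'l' match
pos 4: 'b' vs 'x' differ -> stop
Longest common prefix: "xywl" (length 4)


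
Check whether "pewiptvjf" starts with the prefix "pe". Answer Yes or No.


Input string: 'pewiptvjf'
Prefix to check: 'pe'
First 2 characters of input: 'pe'
Match: True
Result: Yes


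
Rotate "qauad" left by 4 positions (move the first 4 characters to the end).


Input: 'qauad', shift = 4
Operation: split at index 4 and swap parts
Front part s[0:4] = 'qaua'
Back part s[4:] = 'd'
Rotated = back + front = 'd' + 'qaua'
Result: dqaua


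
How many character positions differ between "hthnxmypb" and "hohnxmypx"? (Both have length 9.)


String 1: 'hthnxmypb'
String 2: 'hohnxmypx'
Compare each position: pos 0: 'h'=='h', pos 1: 't'!='o', pos 2: 'h'=='h', pos 3: 'n'=='n', pos 4: 'x'=='x', pos 5: 'm'=='m', pos 6: 'y'=='y', pos 7: 'p'=='p', pos 8: 'b'!='x'
Differing positions: 2
Hamming distance: 2


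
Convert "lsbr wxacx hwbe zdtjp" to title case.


Input string: 'lsbr wxacx hwbe zdtjp'
Operation: capitalize first letter of each word
Word transformations: 'lsbr'->'Lsbr', 'wxacx'->'Wxacx', 'hwbe'->'Hwbe', 'zdtjp'->'Zdtjp'
Result: Lsbr Wxacx Hwbe Zdtjp


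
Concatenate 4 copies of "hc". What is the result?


Input string: 'hc'
Operation: repeat 4 times
Concatenation: 'hc' + 'hc' + 'hc' + 'hc'
Result: hchchchc


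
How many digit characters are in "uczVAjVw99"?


Input string: 'uczVAjVw99'
Operation: count digit characters (0-9)
Scan: 'u', 'c', 'z', 'V', 'A', 'j', 'V', 'w', '9'(digit), '9'(digit)
Digits found: 2
Result: 2


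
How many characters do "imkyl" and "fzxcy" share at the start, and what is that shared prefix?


String 1: 'imkyl'
String 2: 'fzxcy'
Compare position by position:
pos 0: 'i' vs 'f' differ -> stop
Longest common prefix: "" (length 0)


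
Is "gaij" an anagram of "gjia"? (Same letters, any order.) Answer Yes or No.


String 1: 'gjia' -> sorted: 'agij'
String 2: 'gaij' -> sorted: 'agij'
Compare sorted forms: 'agij' == 'agij'
Anagram: Yes


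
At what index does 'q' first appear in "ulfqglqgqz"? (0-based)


Input string: 'ulfqglqgqz'
Target: 'q'
Scanning left to right: s[0]='u', s[1]='l', s[2]='f', s[3]='q'
First match at index: 3


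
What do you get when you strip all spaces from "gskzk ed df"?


Input string: 'gskzk ed df'
Operation: remove all spaces
Words: 'gskzk', 'ed', 'df'
Join without spaces: gskzkeddf


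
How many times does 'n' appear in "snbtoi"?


Input string: 'snbtoi'
Target character: 'n'
Scan each position: s[1]='n'
Matches found at indices: 1
Total: 1


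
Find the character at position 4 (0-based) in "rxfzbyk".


Input string: 'rxfzbyk'
Operation: get character at index 4
Index mapping: s[0]='r', s[1]='x', s[2]='f', s[3]='z', s[4]='b'
Result: 'b'


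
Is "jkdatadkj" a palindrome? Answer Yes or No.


Input string: 'jkdatadkj'
Reversed: 'jkdatadkj'
Compare pairs: s[0]='j' vs s[8]='j' (match), s[1]='k' vs s[7]='k' (match), s[2]='d' vs s[6]='d' (match), s[3]='a' vs s[5]='a' (match)
Palindrome: Yes


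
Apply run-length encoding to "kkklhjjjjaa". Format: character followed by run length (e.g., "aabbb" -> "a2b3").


Input: 'kkklhjjjjaa'
Operation: identify consecutive runs
Runs: 'kkk' -> k3, 'l' -> l1, 'h' -> h1, 'jjjj' -> j4, 'aa' -> a2
Encoded: k3l1h1j4a2


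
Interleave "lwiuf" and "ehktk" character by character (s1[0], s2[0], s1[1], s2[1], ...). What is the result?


String 1: 'lwiuf'
String 2: 'ehktk'
Operation: alternate characters
Pairs: 'l'+'e', 'w'+'h', 'i'+'k', 'u'+'t', 'f'+'k'
Result: lewhikutfk


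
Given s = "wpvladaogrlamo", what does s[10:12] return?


Input string: 'wpvladaogrlamo'
Operation: slice [10:12]
Extract characters: s[10]='l', s[11]='a'
Result: la


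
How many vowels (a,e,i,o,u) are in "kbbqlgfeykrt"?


Input string: 'kbbqlgfeykrt'
Operation: count vowels (a, e, i, o, u)
Scan: s[0]='k', s[1]='b', s[2]='b', s[3]='q', s[4]='l', s[5]='g', s[6]='f', s[7]='e' (vowel), s[8]='y', s[9]='k', s[10]='r', s[11]='t'
Vowels found: 1
Result: 1


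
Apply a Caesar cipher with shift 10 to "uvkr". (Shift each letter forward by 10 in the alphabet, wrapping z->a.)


Input: 'uvkr', shift = 10
Operation: for each letter, (position + 10) mod 26
Mapping: 'u'(20+10=30, 30 mod 26=4)->'e', 'v'(21+10=31, 31 mod 26=5)->'f', 'k'(10+10=20)->'u', 'r'(17+10=27, 27 mod 26=1)->'b'
Result: efub


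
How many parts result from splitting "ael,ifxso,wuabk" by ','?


Input string: 'ael,ifxso,wuabk'
Delimiter: ','
Split result: 'ael', 'ifxso', 'wuabk'
Number of parts: 3


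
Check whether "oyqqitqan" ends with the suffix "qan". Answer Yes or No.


Input string: 'oyqqitqan'
Suffix to check: 'qan'
Last 3 characters of input: 'qan'
Match: True
Result: Yes


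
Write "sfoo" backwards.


Input string: 'sfoo'
Operation: reverse character order
Original order: 's' -> 'f' -> 'o' -> 'o'
Reversed order: 'o' -> 'o' -> 'f' -> 's'
Result: oofs


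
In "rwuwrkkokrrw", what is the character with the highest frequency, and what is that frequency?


Input: 'rwuwrkkokrrw'
Operation: tally each character
Counts: 'k':3, 'o':1, 'r':4, 'u':1, 'w':3
Maximum: 'r' appears 4 times


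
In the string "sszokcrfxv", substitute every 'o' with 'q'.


Input string: 'sszokcrfxv'
Operation: replace 'o' with 'q'
Positions of 'o': 3
After replacement: sszqkcrfxv


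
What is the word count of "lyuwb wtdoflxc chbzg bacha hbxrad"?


Input string: 'lyuwb wtdoflxc chbzg bacha hbxrad'
Operation: split by spaces
Words found: 'lyuwb', 'wtdoflxc', 'chbzg', 'bacha', 'hbxrad'
Word count: 5


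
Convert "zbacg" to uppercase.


Input string: 'zbacg'
Operation: convert each letter to uppercase
Mapping: 'z'->'Z', 'b'->'B', 'a'->'A', 'c'->'C', 'g'->'G'
Result: ZBACG


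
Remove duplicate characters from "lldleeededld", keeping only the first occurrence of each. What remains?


Input: 'lldleeededld'
Operation: keep first occurrence of each character
Scan: s[0]='l' new -> keep; s[1]='l' seen -> skip; s[2]='d' new -> keep; s[3]='l' seen -> skip; s[4]='e' new -> keep; s[5]='e' seen -> skip; s[6]='e' seen -> skip; s[7]='d' seen -> skip; s[8]='e' seen -> skip; s[9]='d' seen -> skip; s[10]='l' seen -> skip; s[11]='d' seen -> skip
Result: lde


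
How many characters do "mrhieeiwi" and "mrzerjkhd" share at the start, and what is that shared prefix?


String 1: 'mrhieeiwi'
String 2: 'mrzerjkhd'
Compare position by position:
pos 0: 'm' vs 'm' match
pos 1: 'r' vs 'r' match
pos 2: 'h' vs 'z' differ -> stop
Longest common prefix: "mr" (length 2)


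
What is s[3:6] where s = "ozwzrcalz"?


Input string: 'ozwzrcalz'
Operation: slice [3:6]
Extract characters: s[3]='z', s[4]='r', s[5]='c'
Result: zrc


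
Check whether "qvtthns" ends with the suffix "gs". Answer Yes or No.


Input string: 'qvtthns'
Suffix to check: 'gs'
Last 2 characters of input: 'ns'
Match: False
Result: No


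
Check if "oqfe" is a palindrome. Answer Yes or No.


Input string: 'oqfe'
Reversed: 'efqo'
Compare pairs: s[0]='o' vs s[3]='e' (mismatch), s[1]='q' vs s[2]='f' (mismatch)
Palindrome: No


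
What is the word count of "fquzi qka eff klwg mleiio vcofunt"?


Input string: 'fquzi qka eff klwg mleiio vcofunt'
Operation: split by spaces
Words found: 'fquzi', 'qka', 'eff', 'klwg', 'mleiio', 'vcofunt'
Word count: 6


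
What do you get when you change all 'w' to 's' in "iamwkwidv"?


Input string: 'iamwkwidv'
Operation: replace 'w' with 's'
Positions of 'w': 3, 5
After replacement: iamsksidv


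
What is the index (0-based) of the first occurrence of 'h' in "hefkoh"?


Input string: 'hefkoh'
Target: 'h'
Scanning left to right: s[0]='h'
First match at index: 0


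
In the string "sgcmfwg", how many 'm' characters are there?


Input string: 'sgcmfwg'
Target character: 'm'
Scan each position: s[3]='m'
Matches found at indices: 3
Total: 1


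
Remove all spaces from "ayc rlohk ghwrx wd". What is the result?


Input string: 'ayc rlohk ghwrx wd'
Operation: remove all spaces
Words: 'ayc', 'rlohk', 'ghwrx', 'wd'
Join without spaces: aycrlohkghwrxwd


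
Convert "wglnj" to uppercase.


Input string: 'wglnj'
Operation: convert each letter to uppercase
Mapping: 'w'->'W', 'g'->'G', 'l'->'L', 'n'->'N', 'j'->'J'
Result: WGLNJ


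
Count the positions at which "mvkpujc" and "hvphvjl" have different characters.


String 1: 'mvkpujc'
String 2: 'hvphvjl'
Compare each position: pos 0: 'm'!='h', pos 1: 'v'=='v', pos 2: 'k'!='p', pos 3: 'p'!='h', pos 4: 'u'!='v', pos 5: 'j'=='j', pos 6: 'c'!='l'
Differing positions: 5
Hamming distance: 5


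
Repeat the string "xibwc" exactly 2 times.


Input string: 'xibwc'
Operation: repeat 2 times
Concatenation: 'xibwc' + 'xibwc'
Result: xibwcxibwc


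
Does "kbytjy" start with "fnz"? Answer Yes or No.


Input string: 'kbytjy'
Prefix to check: 'fnz'
First 3 characters of input: 'kby'
Match: False
Result: No


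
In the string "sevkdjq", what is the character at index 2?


Input string: 'sevkdjq'
Operation: get character at index 2
Index mapping: s[0]='s', s[1]='e', s[2]='v'
Result: 'v'


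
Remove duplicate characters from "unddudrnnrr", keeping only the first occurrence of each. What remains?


Input: 'unddudrnnrr'
Operation: keep first occurrence of each character
Scan: s[0]='u' new -> keep; s[1]='n' new -> keep; s[2]='d' new -> keep; s[3]='d' seen -> skip; s[4]='u' seen -> skip; s[5]='d' seen -> skip; s[6]='r' new -> keep; s[7]='n' seen -> skip; s[8]='n' seen -> skip; s[9]='r' seen -> skip; s[10]='r' seen -> skip
Result: undr


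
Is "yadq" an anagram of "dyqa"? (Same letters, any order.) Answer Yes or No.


String 1: 'dyqa' -> sorted: 'adqy'
String 2: 'yadq' -> sorted: 'adqy'
Compare sorted forms: 'adqy' == 'adqy'
Anagram: Yes


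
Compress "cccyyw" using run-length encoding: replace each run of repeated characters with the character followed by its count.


Input: 'cccyyw'
Operation: identify consecutive runs
Runs: 'ccc' -> c3, 'yy' -> y2, 'w' -> w1
Encoded: c3y2w1


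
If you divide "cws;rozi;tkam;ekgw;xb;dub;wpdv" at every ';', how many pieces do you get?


Input string: 'cws;rozi;tkam;ekgw;xb;dub;wpdv'
Delimiter: ';'
Split result: 'cws', 'rozi', 'tkam', 'ekgw', 'xb', 'dub', 'wpdv'
Number of parts: 7


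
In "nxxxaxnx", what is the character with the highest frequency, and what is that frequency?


Input: 'nxxxaxnx'
Operation: tally each character
Counts: 'a':1, 'n':2, 'x':5
Maximum: 'x' appears 5 times


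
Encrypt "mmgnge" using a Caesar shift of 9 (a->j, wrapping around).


Input: 'mmgnge', shift = 9
Operation: for each letter, (position + 9) mod 26
Mapping: 'm'(12+9=21)->'v', 'm'(12+9=21)->'v', 'g'(6+9=15)->'p', 'n'(13+9=22)->'w', 'g'(6+9=15)->'p', 'e'(4+9=13)->'n'
Result: vvpwpn


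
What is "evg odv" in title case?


Input string: 'evg odv'
Operation: capitalize first letter of each word
Word transformations: 'evg'->'Evg', 'odv'->'Odv'
Result: Evg Odv


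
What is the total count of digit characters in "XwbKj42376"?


Input string: 'XwbKj42376'
Operation: count digit characters (0-9)
Scan: 'X', 'w', 'b', 'K', 'j', '4'(digit), '2'(digit), '3'(digit), '7'(digit), '6'(digit)
Digits found: 5
Result: 5


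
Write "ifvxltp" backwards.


Input string: 'ifvxltp'
Operation: reverse character order
Original order: 'i' -> 'f' -> 'v' -> 'x' -> 'l' -> 't' -> 'p'
Reversed order: 'p' -> 't' -> 'l' -> 'x' -> 'v' -> 'f' -> 'i'
Result: ptlxvfi


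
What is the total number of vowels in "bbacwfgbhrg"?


Input string: 'bbacwfgbhrg'
Operation: count vowels (a, e, i, o, u)
Scan: s[0]='b', s[1]='b', s[2]='a' (vowel), s[3]='c', s[4]='w', s[5]='f', s[6]='g', s[7]='b', s[8]='h', s[9]='r', s[10]='g'
Vowels found: 1
Result: 1


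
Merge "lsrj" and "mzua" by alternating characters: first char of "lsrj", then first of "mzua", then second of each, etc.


String 1: 'lsrj'
String 2: 'mzua'
Operation: alternate characters
Pairs: 'l'+'m', 's'+'z', 'r'+'u', 'j'+'a'
Result: lmszruja


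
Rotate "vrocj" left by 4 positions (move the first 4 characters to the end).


Input: 'vrocj', shift = 4
Operation: split at index 4 and swap parts
Front part s[0:4] = 'vroc'
Back part s[4:] = 'j'
Rotated = back + front = 'j' + 'vroc'
Result: jvroc


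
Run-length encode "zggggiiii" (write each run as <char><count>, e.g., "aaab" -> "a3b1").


Input: 'zggggiiii'
Operation: identify consecutive runs
Runs: 'z' -> z1, 'gggg' -> g4, 'iiii' -> i4
Encoded: z1g4i4


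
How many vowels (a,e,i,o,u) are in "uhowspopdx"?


Input string: 'uhowspopdx'
Operation: count vowels (a, e, i, o, u)
Scan: s[0]='u' (vowel), s[1]='h', s[2]='o' (vowel), s[3]='w', s[4]='s', s[5]='p', s[6]='o' (vowel), s[7]='p', s[8]='d', s[9]='x'
Vowels found: 3
Result: 3


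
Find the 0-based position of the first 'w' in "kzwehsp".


Input string: 'kzwehsp'
Target: 'w'
Scanning left to right: s[0]='k', s[1]='z', s[2]='w'
First match at index: 2


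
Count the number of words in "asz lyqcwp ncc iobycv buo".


Input string: 'asz lyqcwp ncc iobycv buo'
Operation: split by spaces
Words found: 'asz', 'lyqcwp', 'ncc', 'iobycv', 'buo'
Word count: 5


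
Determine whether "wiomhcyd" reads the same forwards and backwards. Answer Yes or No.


Input string: 'wiomhcyd'
Reversed: 'dychmoiw'
Compare pairs: s[0]='w' vs s[7]='d' (mismatch), s[1]='i' vs s[6]='y' (mismatch), s[2]='o' vs s[5]='c' (mismatch), s[3]='m' vs s[4]='h' (mismatch)
Palindrome: No


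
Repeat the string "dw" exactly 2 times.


Input string: 'dw'
Operation: repeat 2 times
Concatenation: 'dw' + 'dw'
Result: dwdw


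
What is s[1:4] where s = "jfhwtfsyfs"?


Input string: 'jfhwtfsyfs'
Operation: slice [1:4]
Extract characters: s[1]='f', s[2]='h', s[3]='w'
Result: fhw


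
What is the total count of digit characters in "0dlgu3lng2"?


Input string: '0dlgu3lng2'
Operation: count digit characters (0-9)
Scan: '0'(digit), 'd', 'l', 'g', 'u', '3'(digit), 'l', 'n', 'g', '2'(digit)
Digits found: 3
Result: 3


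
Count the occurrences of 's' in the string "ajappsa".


Input string: 'ajappsa'
Target character: 's'
Scan each position: s[5]='s'
Matches found at indices: 5
Total: 1


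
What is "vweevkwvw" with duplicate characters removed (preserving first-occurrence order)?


Input: 'vweevkwvw'
Operation: keep first occurrence of each character
Scan: s[0]='v' new -> keep; s[1]='w' new -> keep; s[2]='e' new -> keep; s[3]='e' seen -> skip; s[4]='v' seen -> skip; s[5]='k' new -> keep; s[6]='w' seen -> skip; s[7]='v' seen -> skip; s[8]='w' seen -> skip
Result: vwek


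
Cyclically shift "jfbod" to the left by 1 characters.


Input: 'jfbod', shift = 1
Operation: split at index 1 and swap parts
Front part s[0:1] = 'j'
Back part s[1:] = 'fbod'
Rotated = back + front = 'fbod' + 'j'
Result: fbodj


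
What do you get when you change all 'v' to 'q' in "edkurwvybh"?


Input string: 'edkurwvybh'
Operation: replace 'v' with 'q'
Positions of 'v': 6
After replacement: edkurwqybh


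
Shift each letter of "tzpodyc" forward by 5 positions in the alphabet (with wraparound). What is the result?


Input: 'tzpodyc', shift = 5
Operation: for each letter, (position + 5) mod 26
Mapping: 't'(19+5=24)->'y', 'z'(25+5=30, 30 mod 26=4)->'e', 'p'(15+5=20)->'u', 'o'(14+5=19)->'t', 'd'(3+5=8)->'i', 'y'(24+5=29, 29 mod 26=3)->'d', 'c'(2+5=7)->'h'
Result: yeutidh


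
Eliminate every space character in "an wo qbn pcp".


Input string: 'an wo qbn pcp'
Operation: remove all spaces
Words: 'an', 'wo', 'qbn', 'pcp'
Join without spaces: anwoqbnpcp


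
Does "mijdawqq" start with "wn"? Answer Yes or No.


Input string: 'mijdawqq'
Prefix to check: 'wn'
First 2 characters of input: 'mi'
Match: False
Result: No


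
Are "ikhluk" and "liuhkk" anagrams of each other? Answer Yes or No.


String 1: 'ikhluk' -> sorted: 'hikklu'
String 2: 'liuhkk' -> sorted: 'hikklu'
Compare sorted forms: 'hikklu' == 'hikklu'
Anagram: Yes


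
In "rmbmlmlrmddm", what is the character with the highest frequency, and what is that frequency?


Input: 'rmbmlmlrmddm'
Operation: tally each character
Counts: 'b':1, 'd':2, 'l':2, 'm':5, 'r':2
Maximum: 'm' appears 5 times


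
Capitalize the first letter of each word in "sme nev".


Input string: 'sme nev'
Operation: capitalize first letter of each word
Word transformations: 'sme'->'Sme', 'nev'->'Nev'
Result: Sme Nev


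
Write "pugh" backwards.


Input string: 'pugh'
Operation: reverse character order
Original order: 'p' -> 'u' -> 'g' -> 'h'
Reversed order: 'h' -> 'g' -> 'u' -> 'p'
Result: hgup


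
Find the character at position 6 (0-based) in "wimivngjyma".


Input string: 'wimivngjyma'
Operation: get character at index 6
Index mapping: s[0]='w', s[1]='i', s[2]='m', s[3]='i', s[4]='v', s[5]='n', s[6]='g'
Result: 'g'


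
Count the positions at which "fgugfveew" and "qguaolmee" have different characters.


String 1: 'fgugfveew'
String 2: 'qguaolmee'
Compare each position: pos 0: 'f'!='q', pos 1: 'g'=='g', pos 2: 'u'=='u', pos 3: 'g'!='a', pos 4: 'f'!='o', pos 5: 'v'!='l', pos 6: 'e'!='m', pos 7: 'e'=='e', pos 8: 'w'!='e'
Differing positions: 6
Hamming distance: 6


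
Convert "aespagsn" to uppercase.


Input string: 'aespagsn'
Operation: convert each letter to uppercase
Mapping: 'a'->'A', 'e'->'E', 's'->'S', 'p'->'P', 'a'->'A', 'g'->'G', 's'->'S', 'n'->'N'
Result: AESPAGSN


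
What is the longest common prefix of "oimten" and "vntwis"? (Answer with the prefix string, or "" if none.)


String 1: 'oimten'
String 2: 'vntwis'
Compare position by position:
pos 0: 'o' vs 'v' differ -> stop
Longest common prefix: "" (length 0)


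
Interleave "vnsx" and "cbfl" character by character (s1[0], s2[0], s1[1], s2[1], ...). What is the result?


String 1: 'vnsx'
String 2: 'cbfl'
Operation: alternate characters
Pairs: 'v'+'c', 'n'+'b', 's'+'f', 'x'+'l'
Result: vcnbsfxl


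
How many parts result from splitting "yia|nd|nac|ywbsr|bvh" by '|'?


Input string: 'yia|nd|nac|ywbsr|bvh'
Delimiter: '|'
Split result: 'yia', 'nd', 'nac', 'ywbsr', 'bvh'
Number of parts: 5


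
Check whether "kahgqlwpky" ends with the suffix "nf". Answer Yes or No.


Input string: 'kahgqlwpky'
Suffix to check: 'nf'
Last 2 characters of input: 'ky'
Match: False
Result: No


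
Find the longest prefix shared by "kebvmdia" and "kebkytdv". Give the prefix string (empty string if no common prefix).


String 1: 'kebvmdia'
String 2: 'kebkytdv'
Compare position by position:
pos 0: 'k' vs 'k' match
pos 1: 'e' vs 'e' match
pos 2: 'b' vs 'b' match
pos 3: 'v' vs 'k' differ -> stop
Longest common prefix: "keb" (length 3)


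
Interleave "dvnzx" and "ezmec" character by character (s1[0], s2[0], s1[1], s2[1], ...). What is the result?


String 1: 'dvnzx'
String 2: 'ezmec'
Operation: alternate characters
Pairs: 'd'+'e', 'v'+'z', 'n'+'m', 'z'+'e', 'x'+'c'
Result: devznmzexc


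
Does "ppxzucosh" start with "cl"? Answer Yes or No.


Input string: 'ppxzucosh'
Prefix to check: 'cl'
First 2 characters of input: 'pp'
Match: False
Result: No


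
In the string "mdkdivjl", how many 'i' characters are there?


Input string: 'mdkdivjl'
Target character: 'i'
Scan each position: s[4]='i'
Matches found at indices: 4
Total: 1


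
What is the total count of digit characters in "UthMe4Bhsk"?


Input string: 'UthMe4Bhsk'
Operation: count digit characters (0-9)
Scan: 'U', 't', 'h', 'M', 'e', '4'(digit), 'B', 'h', 's', 'k'
Digits found: 1
Result: 1


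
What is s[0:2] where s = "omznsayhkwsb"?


Input string: 'omznsayhkwsb'
Operation: slice [0:2]
Extract characters: s[0]='o', s[1]='m'
Result: om


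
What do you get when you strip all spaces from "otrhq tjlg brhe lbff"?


Input string: 'otrhq tjlg brhe lbff'
Operation: remove all spaces
Words: 'otrhq', 'tjlg', 'brhe', 'lbff'
Join without spaces: otrhqtjlgbrhelbff


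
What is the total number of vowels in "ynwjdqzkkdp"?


Input string: 'ynwjdqzkkdp'
Operation: count vowels (a, e, i, o, u)
Scan: s[0]='y', s[1]='n', s[2]='w', s[3]='j', s[4]='d', s[5]='q', s[6]='z', s[7]='k', s[8]='k', s[9]='d', s[10]='p'
Vowels found: 0
Result: 0


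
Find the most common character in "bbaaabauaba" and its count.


Input: 'bbaaabauaba'
Operation: tally each character
Counts: 'a':6, 'b':4, 'u':1
Maximum: 'a' appears 6 times


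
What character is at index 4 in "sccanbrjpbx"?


Input string: 'sccanbrjpbx'
Operation: get character at index 4
Index mapping: s[0]='s', s[1]='c', s[2]='c', s[3]='a', s[4]='n'
Result: 'n'


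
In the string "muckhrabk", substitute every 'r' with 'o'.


Input string: 'muckhrabk'
Operation: replace 'r' with 'o'
Positions of 'r': 5
After replacement: muckhoabk


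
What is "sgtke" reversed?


Input string: 'sgtke'
Operation: reverse character order
Original order: 's' -> 'g' -> 't' -> 'k' -> 'e'
Reversed order: 'e' -> 'k' -> 't' -> 'g' -> 's'
Result: ektgs


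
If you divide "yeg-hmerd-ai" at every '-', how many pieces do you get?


Input string: 'yeg-hmerd-ai'
Delimiter: '-'
Split result: 'yeg', 'hmerd', 'ai'
Number of parts: 3


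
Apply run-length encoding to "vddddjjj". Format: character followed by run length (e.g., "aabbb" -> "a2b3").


Input: 'vddddjjj'
Operation: identify consecutive runs
Runs: 'v' -> v1, 'dddd' -> d4, 'jjj' -> j3
Encoded: v1d4j3


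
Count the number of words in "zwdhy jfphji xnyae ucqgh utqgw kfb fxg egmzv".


Input string: 'zwdhy jfphji xnyae ucqgh utqgw kfb fxg egmzv'
Operation: split by spaces
Words found: 'zwdhy', 'jfphji', 'xnyae', 'ucqgh', 'utqgw', 'kfb', 'fxg', 'egmzv'
Word count: 8


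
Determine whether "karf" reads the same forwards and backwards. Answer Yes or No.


Input string: 'karf'
Reversed: 'frak'
Compare pairs: s[0]='k' vs s[3]='f' (mismatch), s[1]='a' vs s[2]='r' (mismatch)
Palindrome: No


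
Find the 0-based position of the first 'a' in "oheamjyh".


Input string: 'oheamjyh'
Target: 'a'
Scanning left to right: s[0]='o', s[1]='h', s[2]='e', s[3]='a'
First match at index: 3


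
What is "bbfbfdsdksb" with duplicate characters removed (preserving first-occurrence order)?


Input: 'bbfbfdsdksb'
Operation: keep first occurrence of each character
Scan: s[0]='b' new -> keep; s[1]='b' seen -> skip; s[2]='f' new -> keep; s[3]='b' seen -> skip; s[4]='f' seen -> skip; s[5]='d' new -> keep; s[6]='s' new -> keep; s[7]='d' seen -> skip; s[8]='k' new -> keep; s[9]='s' seen -> skip; s[10]='b' seen -> skip
Result: bfdsk


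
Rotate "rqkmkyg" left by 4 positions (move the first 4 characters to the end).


Input: 'rqkmkyg', shift = 4
Operation: split at index 4 and swap parts
Front part s[0:4] = 'rqkm'
Back part s[4:] = 'kyg'
Rotated = back + front = 'kyg' + 'rqkm'
Result: kygrqkm


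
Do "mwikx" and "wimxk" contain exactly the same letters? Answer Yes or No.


String 1: 'mwikx' -> sorted: 'ikmwx'
String 2: 'wimxk' -> sorted: 'ikmwx'
Compare sorted forms: 'ikmwx' == 'ikmwx'
Anagram: Yes


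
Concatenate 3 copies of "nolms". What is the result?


Input string: 'nolms'
Operation: repeat 3 times
Concatenation: 'nolms' + 'nolms' + 'nolms'
Result: nolmsnolmsnolms


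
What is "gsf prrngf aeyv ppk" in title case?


Input string: 'gsf prrngf aeyv ppk'
Operation: capitalize first letter of each word
Word transformations: 'gsf'->'Gsf', 'prrngf'->'Prrngf', 'aeyv'->'Aeyv', 'ppk'->'Ppk'
Result: Gsf Prrngf Aeyv Ppk


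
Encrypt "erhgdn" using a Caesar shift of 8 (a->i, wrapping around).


Input: 'erhgdn', shift = 8
Operation: for each letter, (position + 8) mod 26
Mapping: 'e'(4+8=12)->'m', 'r'(17+8=25)->'z', 'h'(7+8=15)->'p', 'g'(6+8=14)->'o', 'd'(3+8=11)->'l', 'n'(13+8=21)->'v'
Result: mzpolv


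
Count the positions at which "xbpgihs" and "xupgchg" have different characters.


String 1: 'xbpgihs'
String 2: 'xupgchg'
Compare each position: pos 0: 'x'=='x', pos 1: 'b'!='u', pos 2: 'p'=='p', pos 3: 'g'=='g', pos 4: 'i'!='c', pos 5: 'h'=='h', pos 6: 's'!='g'
Differing positions: 3
Hamming distance: 3


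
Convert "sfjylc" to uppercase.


Input string: 'sfjylc'
Operation: convert each letter to uppercase
Mapping: 's'->'S', 'f'->'F', 'j'->'J', 'y'->'Y', 'l'->'L', 'c'->'C'
Result: SFJYLC


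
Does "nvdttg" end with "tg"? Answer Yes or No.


Input string: 'nvdttg'
Suffix to check: 'tg'
Last 2 characters of input: 'tg'
Match: True
Result: Yes


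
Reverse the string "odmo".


Input string: 'odmo'
Operation: reverse character order
Original order: 'o' -> 'd' -> 'm' -> 'o'
Reversed order: 'o' -> 'm' -> 'd' -> 'o'
Result: omdo


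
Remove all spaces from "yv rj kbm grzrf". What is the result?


Input string: 'yv rj kbm grzrf'
Operation: remove all spaces
Words: 'yv', 'rj', 'kbm', 'grzrf'
Join without spaces: yvrjkbmgrzrf


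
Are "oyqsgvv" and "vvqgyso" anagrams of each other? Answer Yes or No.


String 1: 'oyqsgvv' -> sorted: 'goqsvvy'
String 2: 'vvqgyso' -> sorted: 'goqsvvy'
Compare sorted forms: 'goqsvvy' == 'goqsvvy'
Anagram: Yes


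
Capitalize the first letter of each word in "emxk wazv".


Input string: 'emxk wazv'
Operation: capitalize first letter of each word
Word transformations: 'emxk'->'Emxk', 'wazv'->'Wazv'
Result: Emxk Wazv


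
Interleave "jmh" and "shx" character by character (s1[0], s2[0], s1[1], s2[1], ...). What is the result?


String 1: 'jmh'
String 2: 'shx'
Operation: alternate characters
Pairs: 'j'+'s', 'm'+'h', 'h'+'x'
Result: jsmhhx


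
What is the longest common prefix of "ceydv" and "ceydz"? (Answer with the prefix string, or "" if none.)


String 1: 'ceydv'
String 2: 'ceydz'
Compare position by position:
pos 0: 'c' vs 'c' match
pos 1: 'e' vs 'e' match
pos 2: 'y' vs 'y' match
pos 3: 'd' vs 'd' match
pos 4: 'v' vs 'z' differ -> stop
Longest common prefix: "ceyd" (length 4)


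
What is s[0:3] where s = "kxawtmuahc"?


Input string: 'kxawtmuahc'
Operation: slice [0:3]
Extract characters: s[0]='k', s[1]='x', s[2]='a'
Result: kxa


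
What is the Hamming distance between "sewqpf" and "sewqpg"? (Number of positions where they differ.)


String 1: 'sewqpf'
String 2: 'sewqpg'
Compare each position: pos 0: 's'=='s', pos 1: 'e'=='e', pos 2: 'w'=='w', pos 3: 'q'=='q', pos 4: 'p'=='p', pos 5: 'f'!='g'
Differing positions: 1
Hamming distance: 1


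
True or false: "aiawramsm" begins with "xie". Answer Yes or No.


Input string: 'aiawramsm'
Prefix to check: 'xie'
First 3 characters of input: 'aia'
Match: False
Result: No


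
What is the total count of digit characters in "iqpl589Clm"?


Input string: 'iqpl589Clm'
Operation: count digit characters (0-9)
Scan: 'i', 'q', 'p', 'l', '5'(digit), '8'(digit), '9'(digit), 'C', 'l', 'm'
Digits found: 3
Result: 3


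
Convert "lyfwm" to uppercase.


Input string: 'lyfwm'
Operation: convert each letter to uppercase
Mapping: 'l'->'L', 'y'->'Y', 'f'->'F', 'w'->'W', 'm'->'M'
Result: LYFWM


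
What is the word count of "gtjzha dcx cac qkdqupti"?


Input string: 'gtjzha dcx cac qkdqupti'
Operation: split by spaces
Words found: 'gtjzha', 'dcx', 'cac', 'qkdqupti'
Word count: 4


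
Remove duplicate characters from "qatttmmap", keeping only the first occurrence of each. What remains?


Input: 'qatttmmap'
Operation: keep first occurrence of each character
Scan: s[0]='q' new -> keep; s[1]='a' new -> keep; s[2]='t' new -> keep; s[3]='t' seen -> skip; s[4]='t' seen -> skip; s[5]='m' new -> keep; s[6]='m' seen -> skip; s[7]='a' seen -> skip; s[8]='p' new -> keep
Result: qatmp


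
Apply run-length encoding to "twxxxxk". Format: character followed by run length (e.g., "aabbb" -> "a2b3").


Input: 'twxxxxk'
Operation: identify consecutive runs
Runs: 't' -> t1, 'w' -> w1, 'xxxx' -> x4, 'k' -> k1
Encoded: t1w1x4k1


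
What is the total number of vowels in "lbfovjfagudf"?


Input string: 'lbfovjfagudf'
Operation: count vowels (a, e, i, o, u)
Scan: s[0]='l', s[1]='b', s[2]='f', s[3]='o' (vowel), s[4]='v', s[5]='j', s[6]='f', s[7]='a' (vowel), s[8]='g', s[9]='u' (vowel), s[10]='d', s[11]='f'
Vowels found: 3
Result: 3


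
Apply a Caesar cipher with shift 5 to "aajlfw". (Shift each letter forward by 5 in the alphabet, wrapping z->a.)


Input: 'aajlfw', shift = 5
Operation: for each letter, (position + 5) mod 26
Mapping: 'a'(0+5=5)->'f', 'a'(0+5=5)->'f', 'j'(9+5=14)->'o', 'l'(11+5=16)->'q', 'f'(5+5=10)->'k', 'w'(22+5=27, 27 mod 26=1)->'b'
Result: ffoqkb


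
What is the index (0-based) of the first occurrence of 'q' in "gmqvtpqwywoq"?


Input string: 'gmqvtpqwywoq'
Target: 'q'
Scanning left to right: s[0]='g', s[1]='m', s[2]='q'
First match at index: 2


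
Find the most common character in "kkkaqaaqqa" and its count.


Input: 'kkkaqaaqqa'
Operation: tally each character
Counts: 'a':4, 'k':3, 'q':3
Maximum: 'a' appears 4 times


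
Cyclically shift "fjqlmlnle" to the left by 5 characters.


Input: 'fjqlmlnle', shift = 5
Operation: split at index 5 and swap parts
Front part s[0:5] = 'fjqlm'
Back part s[5:] = 'lnle'
Rotated = back + front = 'lnle' + 'fjqlm'
Result: lnlefjqlm


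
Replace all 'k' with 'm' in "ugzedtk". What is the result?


Input string: 'ugzedtk'
Operation: replace 'k' with 'm'
Positions of 'k': 6
After replacement: ugzedtm


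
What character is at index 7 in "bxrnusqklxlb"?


Input string: 'bxrnusqklxlb'
Operation: get character at index 7
Index mapping: s[0]='b', s[1]='x', s[2]='r', s[3]='n', s[4]='u', s[5]='s', s[6]='q', s[7]='k'
Result: 'k'


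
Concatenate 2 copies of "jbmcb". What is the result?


Input string: 'jbmcb'
Operation: repeat 2 times
Concatenation: 'jbmcb' + 'jbmcb'
Result: jbmcbjbmcb


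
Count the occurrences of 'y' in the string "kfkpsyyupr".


Input string: 'kfkpsyyupr'
Target character: 'y'
Scan each position: s[5]='y', s[6]='y'
Matches found at indices: 5, 6
Total: 2


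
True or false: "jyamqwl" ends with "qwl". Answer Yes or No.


Input string: 'jyamqwl'
Suffix to check: 'qwl'
Last 3 characters of input: 'qwl'
Match: True
Result: Yes


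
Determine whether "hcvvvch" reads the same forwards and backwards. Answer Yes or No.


Input string: 'hcvvvch'
Reversed: 'hcvvvch'
Compare pairs: s[0]='h' vs s[6]='h' (match), s[1]='c' vs s[5]='c' (match), s[2]='v' vs s[4]='v' (match)
Palindrome: Yes


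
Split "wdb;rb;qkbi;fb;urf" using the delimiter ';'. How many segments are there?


Input string: 'wdb;rb;qkbi;fb;urf'
Delimiter: ';'
Split result: 'wdb', 'rb', 'qkbi', 'fb', 'urf'
Number of parts: 5


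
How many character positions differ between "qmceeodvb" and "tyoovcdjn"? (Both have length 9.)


String 1: 'qmceeodvb'
String 2: 'tyoovcdjn'
Compare each position: pos 0: 'q'!='t', pos 1: 'm'!='y', pos 2: 'c'!='o', pos 3: 'e'!='o', pos 4: 'e'!='v', pos 5: 'o'!='c', pos 6: 'd'=='d', pos 7: 'v'!='j', pos 8: 'b'!='n'
Differing positions: 8
Hamming distance: 8


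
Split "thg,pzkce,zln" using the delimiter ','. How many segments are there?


Input string: 'thg,pzkce,zln'
Delimiter: ','
Split result: 'thg', 'pzkce', 'zln'
Number of parts: 3


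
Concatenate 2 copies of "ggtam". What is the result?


Input string: 'ggtam'
Operation: repeat 2 times
Concatenation: 'ggtam' + 'ggtam'
Result: ggtamggtam


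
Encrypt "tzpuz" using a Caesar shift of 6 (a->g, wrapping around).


Input: 'tzpuz', shift = 6
Operation: for each letter, (position + 6) mod 26
Mapping: 't'(19+6=25)->'z', 'z'(25+6=31, 31 mod 26=5)->'f', 'p'(15+6=21)->'v', 'u'(20+6=26, 26 mod 26=0)->'a', 'z'(25+6=31, 31 mod 26=5)->'f'
Result: zfvaf


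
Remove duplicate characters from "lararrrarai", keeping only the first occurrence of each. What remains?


Input: 'lararrrarai'
Operation: keep first occurrence of each character
Scan: s[0]='l' new -> keep; s[1]='a' new -> keep; s[2]='r' new -> keep; s[3]='a' seen -> skip; s[4]='r' seen -> skip; s[5]='r' seen -> skip; s[6]='r' seen -> skip; s[7]='a' seen -> skip; s[8]='r' seen -> skip; s[9]='a' seen -> skip; s[10]='i' new -> keep
Result: lari


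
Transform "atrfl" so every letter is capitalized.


Input string: 'atrfl'
Operation: convert each letter to uppercase
Mapping: 'a'->'A', 't'->'T', 'r'->'R', 'f'->'F', 'l'->'L'
Result: ATRFL


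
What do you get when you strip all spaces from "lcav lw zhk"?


Input string: 'lcav lw zhk'
Operation: remove all spaces
Words: 'lcav', 'lw', 'zhk'
Join without spaces: lcavlwzhk


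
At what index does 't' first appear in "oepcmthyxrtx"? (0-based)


Input string: 'oepcmthyxrtx'
Target: 't'
Scanning left to right: s[0]='o', s[1]='e', s[2]='p', s[3]='c', s[4]='m', s[5]='t'
First match at index: 5


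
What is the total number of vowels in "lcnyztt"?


Input string: 'lcnyztt'
Operation: count vowels (a, e, i, o, u)
Scan: s[0]='l', s[1]='c', s[2]='n', s[3]='y', s[4]='z', s[5]='t', s[6]='t'
Vowels found: 0
Result: 0


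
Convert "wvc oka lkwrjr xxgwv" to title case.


Input string: 'wvc oka lkwrjr xxgwv'
Operation: capitalize first letter of each word
Word transformations: 'wvc'->'Wvc', 'oka'->'Oka', 'lkwrjr'->'Lkwrjr', 'xxgwv'->'Xxgwv'
Result: Wvc Oka Lkwrjr Xxgwv


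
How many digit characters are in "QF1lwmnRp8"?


Input string: 'QF1lwmnRp8'
Operation: count digit characters (0-9)
Scan: 'Q', 'F', '1'(digit), 'l', 'w', 'm', 'n', 'R', 'p', '8'(digit)
Digits found: 2
Result: 2


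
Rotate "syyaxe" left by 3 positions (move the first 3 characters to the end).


Input: 'syyaxe', shift = 3
Operation: split at index 3 and swap parts
Front part s[0:3] = 'syy'
Back part s[3:] = 'axe'
Rotated = back + front = 'axe' + 'syy'
Result: axesyy


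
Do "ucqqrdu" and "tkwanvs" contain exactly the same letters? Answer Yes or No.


String 1: 'ucqqrdu' -> sorted: 'cdqqruu'
String 2: 'tkwanvs' -> sorted: 'aknstvw'
Compare sorted forms: 'cdqqruu' != 'aknstvw'
Anagram: No


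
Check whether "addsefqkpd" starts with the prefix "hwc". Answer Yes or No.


Input string: 'addsefqkpd'
Prefix to check: 'hwc'
First 3 characters of input: 'add'
Match: False
Result: No


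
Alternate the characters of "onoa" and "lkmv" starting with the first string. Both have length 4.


String 1: 'onoa'
String 2: 'lkmv'
Operation: alternate characters
Pairs: 'o'+'l', 'n'+'k', 'o'+'m', 'a'+'v'
Result: olnkomav


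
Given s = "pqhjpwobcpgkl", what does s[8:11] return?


Input string: 'pqhjpwobcpgkl'
Operation: slice [8:11]
Extract characters: s[8]='c', s[9]='p', s[10]='g'
Result: cpg


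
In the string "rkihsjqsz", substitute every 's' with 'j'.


Input string: 'rkihsjqsz'
Operation: replace 's' with 'j'
Positions of 's': 4, 7
After replacement: rkihjjqjz


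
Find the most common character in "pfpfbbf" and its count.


Input: 'pfpfbbf'
Operation: tally each character
Counts: 'b':2, 'f':3, 'p':2
Maximum: 'f' appears 3 times


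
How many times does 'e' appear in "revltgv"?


Input string: 'revltgv'
Target character: 'e'
Scan each position: s[1]='e'
Matches found at indices: 1
Total: 1


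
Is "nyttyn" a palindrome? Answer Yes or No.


Input string: 'nyttyn'
Reversed: 'nyttyn'
Compare pairs: s[0]='n' vs s[5]='n' (match), s[1]='y' vs s[4]='y' (match), s[2]='t' vs s[3]='t' (match)
Palindrome: Yes


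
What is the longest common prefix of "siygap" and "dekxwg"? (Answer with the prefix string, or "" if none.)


String 1: 'siygap'
String 2: 'dekxwg'
Compare position by position:
pos 0: 's' vs 'd' differ -> stop
Longest common prefix: "" (length 0)


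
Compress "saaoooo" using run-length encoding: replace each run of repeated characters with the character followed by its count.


Input: 'saaoooo'
Operation: identify consecutive runs
Runs: 's' -> s1, 'aa' -> a2, 'oooo' -> o4
Encoded: s1a2o4


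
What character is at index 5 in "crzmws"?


Input string: 'crzmws'
Operation: get character at index 5
Index mapping: s[0]='c', s[1]='r', s[2]='z', s[3]='m', s[4]='w', s[5]='s'
Result: 's'


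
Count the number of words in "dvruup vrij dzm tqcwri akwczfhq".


Input string: 'dvruup vrij dzm tqcwri akwczfhq'
Operation: split by spaces
Words found: 'dvruup', 'vrij', 'dzm', 'tqcwri', 'akwczfhq'
Word count: 5


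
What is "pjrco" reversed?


Input string: 'pjrco'
Operation: reverse character order
Original order: 'p' -> 'j' -> 'r' -> 'c' -> 'o'
Reversed order: 'o' -> 'c' -> 'r' -> 'j' -> 'p'
Result: ocrjp


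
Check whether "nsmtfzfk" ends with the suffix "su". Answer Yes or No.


Input string: 'nsmtfzfk'
Suffix to check: 'su'
Last 2 characters of input: 'fk'
Match: False
Result: No


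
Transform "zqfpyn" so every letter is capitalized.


Input string: 'zqfpyn'
Operation: convert each letter to uppercase
Mapping: 'z'->'Z', 'q'->'Q', 'f'->'F', 'p'->'P', 'y'->'Y', 'n'->'N'
Result: ZQFPYN


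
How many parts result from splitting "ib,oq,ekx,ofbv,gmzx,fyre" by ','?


Input string: 'ib,oq,ekx,ofbv,gmzx,fyre'
Delimiter: ','
Split result: 'ib', 'oq', 'ekx', 'ofbv', 'gmzx', 'fyre'
Number of parts: 6


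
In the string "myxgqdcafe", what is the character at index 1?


Input string: 'myxgqdcafe'
Operation: get character at index 1
Index mapping: s[0]='m', s[1]='y'
Result: 'y'


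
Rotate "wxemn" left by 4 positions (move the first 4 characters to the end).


Input: 'wxemn', shift = 4
Operation: split at index 4 and swap parts
Front part s[0:4] = 'wxem'
Back part s[4:] = 'n'
Rotated = back + front = 'n' + 'wxem'
Result: nwxem


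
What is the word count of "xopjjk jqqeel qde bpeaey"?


Input string: 'xopjjk jqqeel qde bpeaey'
Operation: split by spaces
Words found: 'xopjjk', 'jqqeel', 'qde', 'bpeaey'
Word count: 4


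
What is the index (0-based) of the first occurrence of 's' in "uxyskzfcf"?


Input string: 'uxyskzfcf'
Target: 's'
Scanning left to right: s[0]='u', s[1]='x', s[2]='y', s[3]='s'
First match at index: 3


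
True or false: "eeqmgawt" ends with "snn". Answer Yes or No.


Input string: 'eeqmgawt'
Suffix to check: 'snn'
Last 3 characters of input: 'awt'
Match: False
Result: No


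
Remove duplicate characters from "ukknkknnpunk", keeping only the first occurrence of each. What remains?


Input: 'ukknkknnpunk'
Operation: keep first occurrence of each character
Scan: s[0]='u' new -> keep; s[1]='k' new -> keep; s[2]='k' seen -> skip; s[3]='n' new -> keep; s[4]='k' seen -> skip; s[5]='k' seen -> skip; s[6]='n' seen -> skip; s[7]='n' seen -> skip; s[8]='p' new -> keep; s[9]='u' seen -> skip; s[10]='n' seen -> skip; s[11]='k' seen -> skip
Result: uknp
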